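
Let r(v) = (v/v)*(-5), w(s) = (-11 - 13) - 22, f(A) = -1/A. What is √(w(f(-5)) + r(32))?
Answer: I*√51 ≈ 7.1414*I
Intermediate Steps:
w(s) = -46 (w(s) = -24 - 22 = -46)
r(v) = -5 (r(v) = 1*(-5) = -5)
√(w(f(-5)) + r(32)) = √(-46 - 5) = √(-51) = I*√51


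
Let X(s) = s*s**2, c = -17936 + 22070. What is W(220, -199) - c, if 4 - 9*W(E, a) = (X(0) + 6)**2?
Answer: -37238/9 ≈ -4137.6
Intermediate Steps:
c = 4134
X(s) = s**3
W(E, a) = -32/9 (W(E, a) = 4/9 - (0**3 + 6)**2/9 = 4/9 - (0 + 6)**2/9 = 4/9 - 1/9*6**2 = 4/9 - 1/9*36 = 4/9 - 4 = -32/9)
W(220, -199) - c = -32/9 - 1*4134 = -32/9 - 4134 = -37238/9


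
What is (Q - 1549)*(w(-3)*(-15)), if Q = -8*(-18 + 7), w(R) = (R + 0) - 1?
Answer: -87660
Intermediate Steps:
w(R) = -1 + R (w(R) = R - 1 = -1 + R)
Q = 88 (Q = -8*(-11) = 88)
(Q - 1549)*(w(-3)*(-15)) = (88 - 1549)*((-1 - 3)*(-15)) = -(-5844)*(-15) = -1461*60 = -87660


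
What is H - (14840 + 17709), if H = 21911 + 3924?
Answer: -6714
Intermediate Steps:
H = 25835
H - (14840 + 17709) = 25835 - (14840 + 17709) = 25835 - 1*32549 = 25835 - 32549 = -6714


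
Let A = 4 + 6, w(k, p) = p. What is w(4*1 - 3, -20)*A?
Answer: -200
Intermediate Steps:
A = 10
w(4*1 - 3, -20)*A = -20*10 = -200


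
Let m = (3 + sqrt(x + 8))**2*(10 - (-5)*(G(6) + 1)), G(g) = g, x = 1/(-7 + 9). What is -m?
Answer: -1575/2 - 135*sqrt(34) ≈ -1574.7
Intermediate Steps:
x = 1/2 ≈ 0.50000
m = 45*(3 + sqrt(34)/2)**2 (m = (3 + sqrt(1/2 + 8))**2*(10 - (-5)*(6 + 1)) = (3 + sqrt(17/2))**2*(10 - (-5)*7) = (3 + sqrt(34)/2)**2*(10 - 1*(-35)) = (3 + sqrt(34)/2)**2*(10 + 35) = (3 + sqrt(34)/2)**2*45 = 45*(3 + sqrt(34)/2)**2 ≈ 1574.7)
-m = -(1575/2 + 135*sqrt(34)) = -1575/2 - 135*sqrt(34)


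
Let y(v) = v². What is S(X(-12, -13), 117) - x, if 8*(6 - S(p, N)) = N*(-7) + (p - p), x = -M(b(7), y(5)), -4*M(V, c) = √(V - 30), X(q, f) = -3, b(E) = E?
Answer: 867/8 - I*√23/4 ≈ 108.38 - 1.199*I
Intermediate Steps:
M(V, c) = -√(-30 + V)/4 (M(V, c) = -√(V - 30)/4 = -√(-30 + V)/4)
x = I*√23/4 (x = -(-1)*√(-30 + 7)/4 = -(-1)*√(-23)/4 = -(-1)*I*√23/4 = I*√23/4 ≈ 1.199*I)
S(p, N) = 6 + 7*N/8 (S(p, N) = 6 - (N*(-7) + (p - p))/8 = 6 - (-7*N + 0)/8 = 6 - (-7)*N/8 = 6 + 7*N/8)
S(X(-12, -13), 117) - x = (6 + (7/8)*117) - I*√23/4 = (6 + 819/8) - I*√23/4 = 867/8 - I*√23/4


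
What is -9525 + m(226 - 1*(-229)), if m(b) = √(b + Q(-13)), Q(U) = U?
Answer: -9525 + √442 ≈ -9504.0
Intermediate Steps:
m(b) = √(-13 + b) (m(b) = √(b - 13) = √(-13 + b))
-9525 + m(226 - 1*(-229)) = -9525 + √(-13 + (226 - 1*(-229))) = -9525 + √(-13 + (226 + 229)) = -9525 + √(-13 + 455) = -9525 + √442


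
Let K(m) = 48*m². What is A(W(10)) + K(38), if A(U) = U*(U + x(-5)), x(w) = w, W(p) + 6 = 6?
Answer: 69312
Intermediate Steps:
W(p) = 0 (W(p) = -6 + 6 = 0)
A(U) = U*(-5 + U) (A(U) = U*(U - 5) = U*(-5 + U))
A(W(10)) + K(38) = 0*(-5 + 0) + 48*38² = 0*(-5) + 48*1444 = 0 + 69312 = 69312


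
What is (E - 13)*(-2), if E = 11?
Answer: 4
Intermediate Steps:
(E - 13)*(-2) = (11 - 13)*(-2) = -2*(-2) = 4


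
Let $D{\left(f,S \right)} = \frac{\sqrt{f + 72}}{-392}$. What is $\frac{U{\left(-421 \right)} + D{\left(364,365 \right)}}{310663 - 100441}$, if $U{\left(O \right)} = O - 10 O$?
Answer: $\frac{421}{23358} - \frac{\sqrt{109}}{41203512} \approx 0.018024$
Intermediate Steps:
$U{\left(O \right)} = - 9 O$
$D{\left(f,S \right)} = - \frac{\sqrt{72 + f}}{392}$ ($D{\left(f,S \right)} = \sqrt{72 + f} \left(- \frac{1}{392}\right) = - \frac{\sqrt{72 + f}}{392}$)
$\frac{U{\left(-421 \right)} + D{\left(364,365 \right)}}{310663 - 100441} = \frac{\left(-9\right) \left(-421\right) - \frac{\sqrt{72 + 364}}{392}}{310663 - 100441} = \frac{3789 - \frac{\sqrt{436}}{392}}{210222} = \left(3789 - \frac{2 \sqrt{109}}{392}\right) \frac{1}{210222} = \left(3789 - \frac{\sqrt{109}}{196}\right) \frac{1}{210222} = \frac{421}{23358} - \frac{\sqrt{109}}{41203512}$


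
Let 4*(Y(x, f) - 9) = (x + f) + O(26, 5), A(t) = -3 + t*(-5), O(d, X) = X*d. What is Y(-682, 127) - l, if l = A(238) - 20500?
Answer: 86383/4 ≈ 21596.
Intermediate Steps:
A(t) = -3 - 5*t
Y(x, f) = 83/2 + f/4 + x/4 (Y(x, f) = 9 + ((x + f) + 5*26)/4 = 9 + ((f + x) + 130)/4 = 9 + (130 + f + x)/4 = 9 + (65/2 + f/4 + x/4) = 83/2 + f/4 + x/4)
l = -21693 (l = (-3 - 5*238) - 20500 = (-3 - 1190) - 20500 = -1193 - 20500 = -21693)
Y(-682, 127) - l = (83/2 + (¼)*127 + (¼)*(-682)) - 1*(-21693) = (83/2 + 127/4 - 341/2) + 21693 = -389/4 + 21693 = 86383/4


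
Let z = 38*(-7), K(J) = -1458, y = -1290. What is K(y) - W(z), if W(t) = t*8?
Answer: 670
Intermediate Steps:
z = -266
W(t) = 8*t
K(y) - W(z) = -1458 - 8*(-266) = -1458 - 1*(-2128) = -1458 + 2128 = 670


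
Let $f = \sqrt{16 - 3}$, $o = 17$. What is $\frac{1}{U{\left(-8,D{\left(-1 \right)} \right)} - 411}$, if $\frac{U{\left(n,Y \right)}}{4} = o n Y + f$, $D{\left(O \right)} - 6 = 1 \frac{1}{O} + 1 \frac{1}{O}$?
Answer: $- \frac{199}{514797} - \frac{4 \sqrt{13}}{6692361} \approx -0.00038871$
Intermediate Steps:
$D{\left(O \right)} = 6 + \frac{2}{O}$ ($D{\left(O \right)} = 6 + \left(1 \frac{1}{O} + 1 \frac{1}{O}\right) = 6 + \left(\frac{1}{O} + \frac{1}{O}\right) = 6 + \frac{2}{O}$)
$f = \sqrt{13} \approx 3.6056$
$U{\left(n,Y \right)} = 4 \sqrt{13} + 68 Y n$ ($U{\left(n,Y \right)} = 4 \left(17 n Y + \sqrt{13}\right) = 4 \left(17 Y n + \sqrt{13}\right) = 4 \left(\sqrt{13} + 17 Y n\right) = 4 \sqrt{13} + 68 Y n$)
$\frac{1}{U{\left(-8,D{\left(-1 \right)} \right)} - 411} = \frac{1}{\left(4 \sqrt{13} + 68 \left(6 + \frac{2}{-1}\right) \left(-8\right)\right) - 411} = \frac{1}{\left(4 \sqrt{13} + 68 \left(6 + 2 \left(-1\right)\right) \left(-8\right)\right) - 411} = \frac{1}{\left(4 \sqrt{13} + 68 \left(6 - 2\right) \left(-8\right)\right) - 411} = \frac{1}{\left(4 \sqrt{13} + 68 \cdot 4 \left(-8\right)\right) - 411} = \frac{1}{\left(4 \sqrt{13} - 2176\right) - 411} = \frac{1}{\left(-2176 + 4 \sqrt{13}\right) - 411} = \frac{1}{-2587 + 4 \sqrt{13}}$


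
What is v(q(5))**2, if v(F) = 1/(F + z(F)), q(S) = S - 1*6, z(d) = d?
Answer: 1/4 ≈ 0.25000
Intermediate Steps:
q(S) = -6 + S (q(S) = S - 6 = -6 + S)
v(F) = 1/(2*F) (v(F) = 1/(F + F) = 1/(2*F))
v(q(5))**2 = (1/(2*(-6 + 5)))**2 = ((1/2)/(-1))**2 = ((1/2)*(-1))**2 = (-1/2)**2 = 1/4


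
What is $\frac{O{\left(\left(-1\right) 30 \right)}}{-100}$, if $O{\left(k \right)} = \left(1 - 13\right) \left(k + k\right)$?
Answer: $- \frac{36}{5} \approx -7.2$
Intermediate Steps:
$O{\left(k \right)} = - 24 k$ ($O{\left(k \right)} = - 12 \cdot 2 k = - 24 k$)
$\frac{O{\left(\left(-1\right) 30 \right)}}{-100} = \frac{\left(-24\right) \left(\left(-1\right) 30\right)}{-100} = \left(-24\right) \left(-30\right) \left(- \frac{1}{100}\right) = 720 \left(- \frac{1}{100}\right) = - \frac{36}{5}$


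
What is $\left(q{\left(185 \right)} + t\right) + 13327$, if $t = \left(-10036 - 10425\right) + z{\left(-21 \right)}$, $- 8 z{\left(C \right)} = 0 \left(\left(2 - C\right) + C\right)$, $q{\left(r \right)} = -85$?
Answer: $-7219$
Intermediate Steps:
$z{\left(C \right)} = 0$ ($z{\left(C \right)} = - \frac{0 \left(\left(2 - C\right) + C\right)}{8} = - \frac{0 \cdot 2}{8} = \left(- \frac{1}{8}\right) 0 = 0$)
$t = -20461$ ($t = \left(-10036 - 10425\right) + 0 = -20461 + 0 = -20461$)
$\left(q{\left(185 \right)} + t\right) + 13327 = \left(-85 - 20461\right) + 13327 = -20546 + 13327 = -7219$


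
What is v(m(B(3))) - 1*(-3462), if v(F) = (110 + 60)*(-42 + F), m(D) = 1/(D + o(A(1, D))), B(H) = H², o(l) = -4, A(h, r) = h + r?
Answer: -3644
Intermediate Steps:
m(D) = 1/(-4 + D) (m(D) = 1/(D - 4) = 1/(-4 + D))
v(F) = -7140 + 170*F (v(F) = 170*(-42 + F) = -7140 + 170*F)
v(m(B(3))) - 1*(-3462) = (-7140 + 170/(-4 + 3²)) - 1*(-3462) = (-7140 + 170/(-4 + 9)) + 3462 = (-7140 + 170/5) + 3462 = (-7140 + 170*(⅕)) + 3462 = (-7140 + 34) + 3462 = -7106 + 3462 = -3644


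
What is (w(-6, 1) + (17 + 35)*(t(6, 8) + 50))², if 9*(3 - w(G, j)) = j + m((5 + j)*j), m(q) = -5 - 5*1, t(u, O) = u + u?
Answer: 10419984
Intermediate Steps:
t(u, O) = 2*u
m(q) = -10 (m(q) = -5 - 5 = -10)
w(G, j) = 37/9 - j/9 (w(G, j) = 3 - (j - 10)/9 = 3 - (-10 + j)/9 = 3 + (10/9 - j/9) = 37/9 - j/9)
(w(-6, 1) + (17 + 35)*(t(6, 8) + 50))² = ((37/9 - ⅑*1) + (17 + 35)*(2*6 + 50))² = ((37/9 - ⅑) + 52*(12 + 50))² = (4 + 52*62)² = (4 + 3224)² = 3228² = 10419984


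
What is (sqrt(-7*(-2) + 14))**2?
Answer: 28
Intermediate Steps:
(sqrt(-7*(-2) + 14))**2 = (sqrt(14 + 14))**2 = (sqrt(28))**2 = (2*sqrt(7))**2 = 28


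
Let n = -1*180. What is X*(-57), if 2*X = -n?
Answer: -5130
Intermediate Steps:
n = -180
X = 90 (X = (-1*(-180))/2 = (½)*180 = 90)
X*(-57) = 90*(-57) = -5130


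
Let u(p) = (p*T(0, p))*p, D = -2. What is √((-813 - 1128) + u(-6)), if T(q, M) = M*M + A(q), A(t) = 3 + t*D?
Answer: I*√537 ≈ 23.173*I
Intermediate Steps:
A(t) = 3 - 2*t (A(t) = 3 + t*(-2) = 3 - 2*t)
T(q, M) = 3 + M² - 2*q (T(q, M) = M*M + (3 - 2*q) = M² + (3 - 2*q) = 3 + M² - 2*q)
u(p) = p²*(3 + p²) (u(p) = (p*(3 + p² - 2*0))*p = (p*(3 + p² + 0))*p = (p*(3 + p²))*p = p²*(3 + p²))
√((-813 - 1128) + u(-6)) = √((-813 - 1128) + (-6)²*(3 + (-6)²)) = √(-1941 + 36*(3 + 36)) = √(-1941 + 36*39) = √(-1941 + 1404) = √(-537) = I*√537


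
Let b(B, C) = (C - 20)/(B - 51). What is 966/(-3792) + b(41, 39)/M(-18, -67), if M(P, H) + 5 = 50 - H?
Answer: -24041/88480 ≈ -0.27171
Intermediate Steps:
M(P, H) = 45 - H (M(P, H) = -5 + (50 - H) = 45 - H)
b(B, C) = (-20 + C)/(-51 + B)
966/(-3792) + b(41, 39)/M(-18, -67) = 966/(-3792) + ((-20 + 39)/(-51 + 41))/(45 - 1*(-67)) = 966*(-1/3792) + (19/(-10))/(45 + 67) = -161/632 - ⅒*19/112 = -161/632 - 19/10*1/112 = -161/632 - 19/1120 = -24041/88480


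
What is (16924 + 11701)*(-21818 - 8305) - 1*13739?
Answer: -862284614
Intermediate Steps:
(16924 + 11701)*(-21818 - 8305) - 1*13739 = 28625*(-30123) - 13739 = -862270875 - 13739 = -862284614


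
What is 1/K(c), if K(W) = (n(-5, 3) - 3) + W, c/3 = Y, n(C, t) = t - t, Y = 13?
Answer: 1/36 ≈ 0.027778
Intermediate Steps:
n(C, t) = 0
c = 39 (c = 3*13 = 39)
K(W) = -3 + W (K(W) = (0 - 3) + W = -3 + W)
1/K(c) = 1/(-3 + 39) = 1/36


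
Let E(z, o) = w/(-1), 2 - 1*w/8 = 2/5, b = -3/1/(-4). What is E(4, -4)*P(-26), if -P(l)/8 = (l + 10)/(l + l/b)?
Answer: 12288/455 ≈ 27.007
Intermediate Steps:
b = ¾ (b = -3*1*(-¼) = -3*(-¼) = ¾ ≈ 0.75000)
w = 64/5 (w = 16 - 16/5 = 64/5 ≈ 12.800)
P(l) = -24*(10 + l)/(7*l) (P(l) = -8*(l + 10)/(l + l/(¾)) = -8*(10 + l)/(l + l*(4/3)) = -8*(10 + l)/(l + 4*l/3) = -8*(10 + l)/(7*l/3) = -8*(10 + l)*3/(7*l) = -24*(10 + l)/(7*l))
E(z, o) = -64/5 (E(z, o) = (64/5)/(-1) = (64/5)*(-1) = -64/5)
E(4, -4)*P(-26) = -1536*(-10 - 1*(-26))/(35*(-26)) = -1536*(-1)*(-10 + 26)/(35*26) = -1536*(-1)*16/(35*26) = -64/5*(-192/91) = 12288/455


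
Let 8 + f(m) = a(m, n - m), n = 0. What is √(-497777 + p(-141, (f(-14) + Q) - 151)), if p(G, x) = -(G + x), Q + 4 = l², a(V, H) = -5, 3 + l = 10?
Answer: I*√497517 ≈ 705.35*I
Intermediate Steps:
l = 7 (l = -3 + 10 = 7)
f(m) = -13 (f(m) = -8 - 5 = -13)
Q = 45 (Q = -4 + 7² = -4 + 49 = 45)
p(G, x) = -G - x
√(-497777 + p(-141, (f(-14) + Q) - 151)) = √(-497777 + (-1*(-141) - ((-13 + 45) - 151))) = √(-497777 + (141 - (32 - 151))) = √(-497777 + (141 - 1*(-119))) = √(-497777 + (141 + 119)) = √(-497777 + 260) = √(-497517) = I*√497517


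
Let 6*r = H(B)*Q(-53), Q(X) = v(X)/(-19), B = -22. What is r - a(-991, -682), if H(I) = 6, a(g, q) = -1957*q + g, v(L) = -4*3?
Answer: -25339965/19 ≈ -1.3337e+6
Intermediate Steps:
v(L) = -12
a(g, q) = g - 1957*q
Q(X) = 12/19 (Q(X) = -12/(-19) = -12*(-1/19) = 12/19)
r = 12/19 (r = (6*(12/19))/6 = (⅙)*(72/19) = 12/19 ≈ 0.63158)
r - a(-991, -682) = 12/19 - (-991 - 1957*(-682)) = 12/19 - (-991 + 1334674) = 12/19 - 1*1333683 = 12/19 - 1333683 = -25339965/19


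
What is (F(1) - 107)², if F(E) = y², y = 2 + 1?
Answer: 9604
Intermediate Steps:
y = 3
F(E) = 9 (F(E) = 3² = 9)
(F(1) - 107)² = (9 - 107)² = (-98)² = 9604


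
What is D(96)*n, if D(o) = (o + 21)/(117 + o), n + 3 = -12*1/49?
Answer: -6201/3479 ≈ -1.7824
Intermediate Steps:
n = -159/49 (n = -3 - 12*1/49 = -3 - 12/49 = -159/49 ≈ -3.2449)
D(o) = (21 + o)/(117 + o)
D(96)*n = ((21 + 96)/(117 + 96))*(-159/49) = (117/213)*(-159/49) = ((1/213)*117)*(-159/49) = (39/71)*(-159/49) = -6201/3479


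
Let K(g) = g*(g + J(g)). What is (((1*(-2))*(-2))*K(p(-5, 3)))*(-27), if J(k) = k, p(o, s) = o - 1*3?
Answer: -13824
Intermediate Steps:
p(o, s) = -3 + o (p(o, s) = o - 3 = -3 + o)
K(g) = 2*g² (K(g) = g*(g + g) = g*(2*g) = 2*g²)
(((1*(-2))*(-2))*K(p(-5, 3)))*(-27) = (((1*(-2))*(-2))*(2*(-3 - 5)²))*(-27) = ((-2*(-2))*(2*(-8)²))*(-27) = (4*(2*64))*(-27) = (4*128)*(-27) = 512*(-27) = -13824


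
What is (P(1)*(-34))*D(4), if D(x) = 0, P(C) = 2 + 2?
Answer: 0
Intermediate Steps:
P(C) = 4
(P(1)*(-34))*D(4) = (4*(-34))*0 = -136*0 = 0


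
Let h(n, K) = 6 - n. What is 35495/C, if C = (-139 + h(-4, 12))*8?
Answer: -35495/1032 ≈ -34.394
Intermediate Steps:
C = -1032 (C = (-139 + (6 - 1*(-4)))*8 = (-139 + (6 + 4))*8 = (-139 + 10)*8 = -129*8 = -1032)
35495/C = 35495/(-1032) = 35495*(-1/1032) = -35495/1032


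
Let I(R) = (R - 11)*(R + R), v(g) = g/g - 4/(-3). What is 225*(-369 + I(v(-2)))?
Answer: -92125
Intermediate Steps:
v(g) = 7/3 (v(g) = 1 - 4*(-1/3) = 1 + 4/3 = 7/3)
I(R) = 2*R*(-11 + R) (I(R) = (-11 + R)*(2*R) = 2*R*(-11 + R))
225*(-369 + I(v(-2))) = 225*(-369 + 2*(7/3)*(-11 + 7/3)) = 225*(-369 + 2*(7/3)*(-26/3)) = 225*(-369 - 364/9) = 225*(-3685/9) = -92125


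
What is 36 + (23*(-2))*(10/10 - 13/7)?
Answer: 528/7 ≈ 75.429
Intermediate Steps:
36 + (23*(-2))*(10/10 - 13/7) = 36 - 46*(10*(⅒) - 13*⅐) = 36 - 46*(1 - 13/7) = 36 - 46*(-6/7) = 36 + 276/7 = 528/7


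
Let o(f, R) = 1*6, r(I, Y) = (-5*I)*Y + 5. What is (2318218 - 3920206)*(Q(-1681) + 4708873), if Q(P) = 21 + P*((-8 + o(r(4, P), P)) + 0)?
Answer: -7548977564928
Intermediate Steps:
r(I, Y) = 5 - 5*I*Y (r(I, Y) = -5*I*Y + 5 = 5 - 5*I*Y)
o(f, R) = 6
Q(P) = 21 - 2*P (Q(P) = 21 + P*((-8 + 6) + 0) = 21 + P*(-2 + 0) = 21 + P*(-2) = 21 - 2*P)
(2318218 - 3920206)*(Q(-1681) + 4708873) = (2318218 - 3920206)*((21 - 2*(-1681)) + 4708873) = -1601988*((21 + 3362) + 4708873) = -1601988*(3383 + 4708873) = -1601988*4712256 = -7548977564928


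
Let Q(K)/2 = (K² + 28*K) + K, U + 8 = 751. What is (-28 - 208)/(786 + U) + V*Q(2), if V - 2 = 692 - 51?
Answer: 121909992/1529 ≈ 79732.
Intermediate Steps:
U = 743 (U = -8 + 751 = 743)
V = 643 (V = 2 + (692 - 51) = 2 + 641 = 643)
Q(K) = 2*K² + 58*K (Q(K) = 2*((K² + 28*K) + K) = 2*(K² + 29*K) = 2*K² + 58*K)
(-28 - 208)/(786 + U) + V*Q(2) = (-28 - 208)/(786 + 743) + 643*(2*2*(29 + 2)) = -236/1529 + 643*(2*2*31) = -236*1/1529 + 643*124 = -236/1529 + 79732 = 121909992/1529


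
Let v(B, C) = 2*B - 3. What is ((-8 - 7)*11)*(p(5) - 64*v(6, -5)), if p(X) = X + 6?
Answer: 93225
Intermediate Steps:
p(X) = 6 + X
v(B, C) = -3 + 2*B
((-8 - 7)*11)*(p(5) - 64*v(6, -5)) = ((-8 - 7)*11)*((6 + 5) - 64*(-3 + 2*6)) = (-15*11)*(11 - 64*(-3 + 12)) = -165*(11 - 64*9) = -165*(11 - 576) = -165*(-565) = 93225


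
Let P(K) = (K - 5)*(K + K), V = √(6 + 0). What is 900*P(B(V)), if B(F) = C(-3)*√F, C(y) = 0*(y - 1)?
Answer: 0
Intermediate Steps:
V = √6 ≈ 2.4495
C(y) = 0 (C(y) = 0*(-1 + y) = 0)
B(F) = 0 (B(F) = 0*√F = 0)
P(K) = 2*K*(-5 + K) (P(K) = (-5 + K)*(2*K) = 2*K*(-5 + K))
900*P(B(V)) = 900*(2*0*(-5 + 0)) = 900*(2*0*(-5)) = 900*0 = 0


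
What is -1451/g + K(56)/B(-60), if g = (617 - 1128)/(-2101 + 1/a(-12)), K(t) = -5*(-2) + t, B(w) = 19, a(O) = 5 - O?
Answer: -984081062/165053 ≈ -5962.2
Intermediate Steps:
K(t) = 10 + t
g = 8687/35716 (g = (617 - 1128)/(-2101 + 1/(5 - 1*(-12))) = -511/(-2101 + 1/(5 + 12)) = -511/(-2101 + 1/17) = -511/(-35716/17) = -511*(-17/35716) = 8687/35716 ≈ 0.24322)
-1451/g + K(56)/B(-60) = -1451/8687/35716 + (10 + 56)/19 = -1451*35716/8687 + 66*(1/19) = -51823916/8687 + 66/19 = -984081062/165053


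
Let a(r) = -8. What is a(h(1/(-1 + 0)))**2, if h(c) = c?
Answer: 64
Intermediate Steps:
a(h(1/(-1 + 0)))**2 = (-8)**2 = 64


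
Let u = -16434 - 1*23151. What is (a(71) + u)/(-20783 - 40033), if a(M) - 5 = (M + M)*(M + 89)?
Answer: 1405/5068 ≈ 0.27723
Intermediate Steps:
a(M) = 5 + 2*M*(89 + M) (a(M) = 5 + (M + M)*(M + 89) = 5 + (2*M)*(89 + M) = 5 + 2*M*(89 + M))
u = -39585 (u = -16434 - 23151 = -39585)
(a(71) + u)/(-20783 - 40033) = ((5 + 2*71² + 178*71) - 39585)/(-20783 - 40033) = ((5 + 2*5041 + 12638) - 39585)/(-60816) = ((5 + 10082 + 12638) - 39585)*(-1/60816) = (22725 - 39585)*(-1/60816) = -16860*(-1/60816) = 1405/5068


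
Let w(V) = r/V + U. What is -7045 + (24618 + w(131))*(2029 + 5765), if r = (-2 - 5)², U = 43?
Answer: 25178685265/131 ≈ 1.9220e+8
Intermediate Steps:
r = 49 (r = (-7)² = 49)
w(V) = 43 + 49/V (w(V) = 49/V + 43 = 43 + 49/V)
-7045 + (24618 + w(131))*(2029 + 5765) = -7045 + (24618 + (43 + 49/131))*(2029 + 5765) = -7045 + (24618 + (43 + 49*(1/131)))*7794 = -7045 + (24618 + (43 + 49/131))*7794 = -7045 + (24618 + 5682/131)*7794 = -7045 + (3230640/131)*7794 = -7045 + 25179608160/131 = 25178685265/131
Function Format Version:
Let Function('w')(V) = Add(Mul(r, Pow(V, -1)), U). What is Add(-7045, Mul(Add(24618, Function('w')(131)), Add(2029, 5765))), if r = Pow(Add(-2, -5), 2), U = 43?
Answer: Rational(25178685265, 131) ≈ 1.9220e+8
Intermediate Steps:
r = 49 (r = Pow(-7, 2) = 49)
Function('w')(V) = Add(43, Mul(49, Pow(V, -1))) (Function('w')(V) = Add(Mul(49, Pow(V, -1)), 43) = Add(43, Mul(49, Pow(V, -1))))
Add(-7045, Mul(Add(24618, Function('w')(131)), Add(2029, 5765))) = Add(-7045, Mul(Add(24618, Add(43, Mul(49, Pow(131, -1)))), Add(2029, 5765))) = Add(-7045, Mul(Add(24618, Add(43, Mul(49, Rational(1, 131)))), 7794)) = Add(-7045, Mul(Add(24618, Add(43, Rational(49, 131))), 7794)) = Add(-7045, Mul(Add(24618, Rational(5682, 131)), 7794)) = Add(-7045, Mul(Rational(3230640, 131), 7794)) = Add(-7045, Rational(25179608160, 131)) = Rational(25178685265, 131)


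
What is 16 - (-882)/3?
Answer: 310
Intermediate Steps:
16 - (-882)/3 = 16 - 18*(-49/3) = 16 + 294 = 310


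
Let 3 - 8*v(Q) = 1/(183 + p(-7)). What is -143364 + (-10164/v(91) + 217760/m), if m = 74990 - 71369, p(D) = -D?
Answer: -351197811476/2060349 ≈ -1.7046e+5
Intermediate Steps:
v(Q) = 569/1520 (v(Q) = 3/8 - 1/(8*(183 - 1*(-7))) = 3/8 - 1/(8*(183 + 7)) = 3/8 - 1/8/190 = 3/8 - 1/8*1/190 = 3/8 - 1/1520 = 569/1520)
m = 3621
-143364 + (-10164/v(91) + 217760/m) = -143364 + (-10164/569/1520 + 217760/3621) = -143364 + (-10164*1520/569 + 217760*(1/3621)) = -143364 + (-15449280/569 + 217760/3621) = -143364 - 55817937440/2060349 = -351197811476/2060349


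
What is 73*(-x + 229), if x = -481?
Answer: 51830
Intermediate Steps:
73*(-x + 229) = 73*(-1*(-481) + 229) = 73*(481 + 229) = 73*710 = 51830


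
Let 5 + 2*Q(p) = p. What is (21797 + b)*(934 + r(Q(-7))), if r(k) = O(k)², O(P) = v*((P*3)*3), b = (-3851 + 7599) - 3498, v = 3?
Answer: 599193366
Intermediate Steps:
b = 250 (b = 3748 - 3498 = 250)
O(P) = 27*P (O(P) = 3*((P*3)*3) = 3*((3*P)*3) = 3*(9*P) = 27*P)
Q(p) = -5/2 + p/2
r(k) = 729*k² (r(k) = (27*k)² = 729*k²)
(21797 + b)*(934 + r(Q(-7))) = (21797 + 250)*(934 + 729*(-5/2 + (½)*(-7))²) = 22047*(934 + 729*(-5/2 - 7/2)²) = 22047*(934 + 729*(-6)²) = 22047*(934 + 729*36) = 22047*(934 + 26244) = 22047*27178 = 599193366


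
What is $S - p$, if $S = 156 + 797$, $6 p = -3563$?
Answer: $\frac{9281}{6} \approx 1546.8$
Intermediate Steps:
$p = - \frac{3563}{6}$ ($p = \frac{1}{6} \left(-3563\right) = - \frac{3563}{6} \approx -593.83$)
$S = 953$
$S - p = 953 - - \frac{3563}{6} = 953 + \frac{3563}{6} = \frac{9281}{6}$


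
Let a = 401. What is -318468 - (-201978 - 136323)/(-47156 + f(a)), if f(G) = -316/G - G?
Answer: -2024511582555/6356891 ≈ -3.1848e+5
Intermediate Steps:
f(G) = -G - 316/G
-318468 - (-201978 - 136323)/(-47156 + f(a)) = -318468 - (-201978 - 136323)/(-47156 + (-1*401 - 316/401)) = -318468 - (-338301)/(-47156 + (-401 - 316*1/401)) = -318468 - (-338301)/(-47156 + (-401 - 316/401)) = -318468 - (-338301)/(-47156 - 161117/401) = -318468 - (-338301)/(-19070673/401) = -318468 - (-338301)*(-401)/19070673 = -318468 - 1*45219567/6356891 = -318468 - 45219567/6356891 = -2024511582555/6356891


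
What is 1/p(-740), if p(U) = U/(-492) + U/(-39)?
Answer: 533/10915 ≈ 0.048832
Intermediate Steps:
p(U) = -59*U/2132 (p(U) = U*(-1/492) + U*(-1/39) = -U/492 - U/39 = -59*U/2132)
1/p(-740) = 1/(-59/2132*(-740)) = 1/(10915/533) = 533/10915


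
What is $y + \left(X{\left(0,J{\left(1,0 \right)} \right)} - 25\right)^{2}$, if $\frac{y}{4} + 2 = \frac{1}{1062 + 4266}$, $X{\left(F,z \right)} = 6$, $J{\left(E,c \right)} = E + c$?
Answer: $\frac{470197}{1332} \approx 353.0$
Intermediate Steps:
$y = - \frac{10655}{1332}$ ($y = -8 + \frac{4}{1062 + 4266} = -8 + \frac{4}{5328} = -8 + 4 \cdot \frac{1}{5328} = -8 + \frac{1}{1332} = - \frac{10655}{1332} \approx -7.9993$)
$y + \left(X{\left(0,J{\left(1,0 \right)} \right)} - 25\right)^{2} = - \frac{10655}{1332} + \left(6 - 25\right)^{2} = - \frac{10655}{1332} + \left(-19\right)^{2} = - \frac{10655}{1332} + 361 = \frac{470197}{1332}$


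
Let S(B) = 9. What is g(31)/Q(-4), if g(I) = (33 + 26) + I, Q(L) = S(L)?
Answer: 10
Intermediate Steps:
Q(L) = 9
g(I) = 59 + I
g(31)/Q(-4) = (59 + 31)/9 = 90*(1/9) = 10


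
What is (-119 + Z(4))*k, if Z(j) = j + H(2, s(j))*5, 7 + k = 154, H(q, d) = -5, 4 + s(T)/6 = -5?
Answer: -20580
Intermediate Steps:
s(T) = -54 (s(T) = -24 + 6*(-5) = -24 - 30 = -54)
k = 147 (k = -7 + 154 = 147)
Z(j) = -25 + j (Z(j) = j - 5*5 = j - 25 = -25 + j)
(-119 + Z(4))*k = (-119 + (-25 + 4))*147 = (-119 - 21)*147 = -140*147 = -20580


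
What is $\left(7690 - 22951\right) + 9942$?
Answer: $-5319$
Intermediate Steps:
$\left(7690 - 22951\right) + 9942 = -15261 + 9942 = -5319$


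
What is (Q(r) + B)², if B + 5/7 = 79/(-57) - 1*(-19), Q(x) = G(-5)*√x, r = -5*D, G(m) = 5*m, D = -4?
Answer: 2035480549/159201 - 674300*√5/399 ≈ 9006.7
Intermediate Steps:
r = 20 (r = -5*(-4) = 20)
Q(x) = -25*√x (Q(x) = (5*(-5))*√x = -25*√x)
B = 6743/399 (B = -5/7 + (79/(-57) - 1*(-19)) = -5/7 + (79*(-1/57) + 19) = -5/7 + (-79/57 + 19) = -5/7 + 1004/57 = 6743/399 ≈ 16.900)
(Q(r) + B)² = (-50*√5 + 6743/399)² = (6743/399 - 50*√5)²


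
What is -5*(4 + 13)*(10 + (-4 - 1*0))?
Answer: -510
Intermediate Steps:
-5*(4 + 13)*(10 + (-4 - 1*0)) = -85*(10 + (-4 + 0)) = -85*(10 - 4) = -85*6 = -5*102 = -510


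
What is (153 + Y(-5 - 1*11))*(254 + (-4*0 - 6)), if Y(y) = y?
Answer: 33976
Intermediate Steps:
(153 + Y(-5 - 1*11))*(254 + (-4*0 - 6)) = (153 + (-5 - 1*11))*(254 + (-4*0 - 6)) = (153 + (-5 - 11))*(254 + (0 - 6)) = (153 - 16)*(254 - 6) = 137*248 = 33976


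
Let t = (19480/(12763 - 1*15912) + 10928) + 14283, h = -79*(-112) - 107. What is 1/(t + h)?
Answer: 3149/106895368 ≈ 2.9459e-5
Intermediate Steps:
h = 8741 (h = 8848 - 107 = 8741)
t = 79369959/3149 (t = (19480/(12763 - 15912) + 10928) + 14283 = (19480/(-3149) + 10928) + 14283 = (19480*(-1/3149) + 10928) + 14283 = (-19480/3149 + 10928) + 14283 = 34392792/3149 + 14283 = 79369959/3149 ≈ 25205.)
1/(t + h) = 1/(79369959/3149 + 8741) = 1/(106895368/3149) = 3149/106895368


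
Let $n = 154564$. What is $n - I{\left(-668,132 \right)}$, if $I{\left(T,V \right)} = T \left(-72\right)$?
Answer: $106468$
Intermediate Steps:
$I{\left(T,V \right)} = - 72 T$
$n - I{\left(-668,132 \right)} = 154564 - \left(-72\right) \left(-668\right) = 154564 - 48096 = 106468$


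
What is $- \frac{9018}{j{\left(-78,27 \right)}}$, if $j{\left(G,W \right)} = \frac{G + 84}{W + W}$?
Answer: $-81162$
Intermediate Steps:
$j{\left(G,W \right)} = \frac{84 + G}{2 W}$
$- \frac{9018}{j{\left(-78,27 \right)}} = - \frac{9018}{\frac{1}{2} \cdot \frac{1}{27} \left(84 - 78\right)} = - \frac{9018}{\frac{1}{2} \cdot \frac{1}{27} \cdot 6} = - 9018 \frac{1}{\frac{1}{9}} = \left(-9018\right) 9 = -81162$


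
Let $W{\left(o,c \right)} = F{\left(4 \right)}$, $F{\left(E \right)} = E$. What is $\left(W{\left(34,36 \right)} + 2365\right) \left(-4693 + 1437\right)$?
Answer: $-7713464$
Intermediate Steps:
$W{\left(o,c \right)} = 4$
$\left(W{\left(34,36 \right)} + 2365\right) \left(-4693 + 1437\right) = \left(4 + 2365\right) \left(-4693 + 1437\right) = 2369 \left(-3256\right) = -7713464$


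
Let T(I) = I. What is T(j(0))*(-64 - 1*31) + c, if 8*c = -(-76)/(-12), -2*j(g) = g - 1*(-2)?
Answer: 2261/24 ≈ 94.208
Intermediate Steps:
j(g) = -1 - g/2 (j(g) = -(g - 1*(-2))/2 = -(g + 2)/2 = -(2 + g)/2 = -1 - g/2)
c = -19/24 (c = (-(-76)/(-12))/8 = (-(-76)*(-1)/12)/8 = (-1*19/3)/8 = (⅛)*(-19/3) = -19/24 ≈ -0.79167)
T(j(0))*(-64 - 1*31) + c = (-1 - ½*0)*(-64 - 1*31) - 19/24 = (-1 + 0)*(-64 - 31) - 19/24 = -1*(-95) - 19/24 = 95 - 19/24 = 2261/24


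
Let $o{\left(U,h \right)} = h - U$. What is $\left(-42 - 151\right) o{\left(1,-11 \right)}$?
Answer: $2316$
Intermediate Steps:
$\left(-42 - 151\right) o{\left(1,-11 \right)} = \left(-42 - 151\right) \left(-11 - 1\right) = - 193 \left(-11 - 1\right) = \left(-193\right) \left(-12\right) = 2316$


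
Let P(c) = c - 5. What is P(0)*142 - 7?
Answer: -717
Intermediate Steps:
P(c) = -5 + c
P(0)*142 - 7 = (-5 + 0)*142 - 7 = -5*142 - 7 = -710 - 7 = -717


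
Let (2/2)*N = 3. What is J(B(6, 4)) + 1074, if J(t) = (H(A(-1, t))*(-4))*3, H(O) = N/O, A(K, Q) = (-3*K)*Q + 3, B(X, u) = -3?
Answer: 1080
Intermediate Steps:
N = 3
A(K, Q) = 3 - 3*K*Q (A(K, Q) = -3*K*Q + 3 = 3 - 3*K*Q)
H(O) = 3/O
J(t) = -36/(3 + 3*t) (J(t) = ((3/(3 - 3*(-1)*t))*(-4))*3 = ((3/(3 + 3*t))*(-4))*3 = -12/(3 + 3*t)*3 = -36/(3 + 3*t))
J(B(6, 4)) + 1074 = -12/(1 - 3) + 1074 = -12/(-2) + 1074 = -12*(-½) + 1074 = 6 + 1074 = 1080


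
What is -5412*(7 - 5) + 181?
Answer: -10643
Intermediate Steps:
-5412*(7 - 5) + 181 = -5412*2 + 181 = -1353*8 + 181 = -10824 + 181 = -10643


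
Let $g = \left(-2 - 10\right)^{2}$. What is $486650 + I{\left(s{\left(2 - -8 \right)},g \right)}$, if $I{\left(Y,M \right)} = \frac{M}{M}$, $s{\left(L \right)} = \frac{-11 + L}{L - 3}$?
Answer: $486651$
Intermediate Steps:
$s{\left(L \right)} = \frac{-11 + L}{-3 + L}$
$g = 144$ ($g = \left(-12\right)^{2} = 144$)
$I{\left(Y,M \right)} = 1$
$486650 + I{\left(s{\left(2 - -8 \right)},g \right)} = 486650 + 1 = 486651$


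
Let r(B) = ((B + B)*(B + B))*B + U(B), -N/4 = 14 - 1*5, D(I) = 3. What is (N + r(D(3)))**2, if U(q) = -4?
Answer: 4624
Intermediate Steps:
N = -36 (N = -4*(14 - 1*5) = -4*(14 - 5) = -4*9 = -36)
r(B) = -4 + 4*B**3 (r(B) = ((B + B)*(B + B))*B - 4 = ((2*B)*(2*B))*B - 4 = (4*B**2)*B - 4 = 4*B**3 - 4 = -4 + 4*B**3)
(N + r(D(3)))**2 = (-36 + (-4 + 4*3**3))**2 = (-36 + (-4 + 4*27))**2 = (-36 + (-4 + 108))**2 = (-36 + 104)**2 = 68**2 = 4624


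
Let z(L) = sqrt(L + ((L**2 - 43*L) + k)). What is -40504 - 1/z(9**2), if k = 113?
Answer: -40504 - sqrt(818)/1636 ≈ -40504.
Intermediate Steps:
z(L) = sqrt(113 + L**2 - 42*L) (z(L) = sqrt(L + ((L**2 - 43*L) + 113)) = sqrt(L + (113 + L**2 - 43*L)) = sqrt(113 + L**2 - 42*L))
-40504 - 1/z(9**2) = -40504 - 1/(sqrt(113 + (9**2)**2 - 42*9**2)) = -40504 - 1/(sqrt(113 + 81**2 - 42*81)) = -40504 - 1/(sqrt(113 + 6561 - 3402)) = -40504 - 1/(sqrt(3272)) = -40504 - 1/(2*sqrt(818)) = -40504 - sqrt(818)/1636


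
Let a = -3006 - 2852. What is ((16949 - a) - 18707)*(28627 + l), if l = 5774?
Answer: 141044100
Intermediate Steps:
a = -5858
((16949 - a) - 18707)*(28627 + l) = ((16949 - 1*(-5858)) - 18707)*(28627 + 5774) = ((16949 + 5858) - 18707)*34401 = (22807 - 18707)*34401 = 4100*34401 = 141044100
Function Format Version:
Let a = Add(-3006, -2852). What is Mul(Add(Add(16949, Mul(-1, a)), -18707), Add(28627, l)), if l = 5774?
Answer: 141044100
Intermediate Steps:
a = -5858
Mul(Add(Add(16949, Mul(-1, a)), -18707), Add(28627, l)) = Mul(Add(Add(16949, Mul(-1, -5858)), -18707), Add(28627, 5774)) = Mul(Add(Add(16949, 5858), -18707), 34401) = Mul(Add(22807, -18707), 34401) = Mul(4100, 34401) = 141044100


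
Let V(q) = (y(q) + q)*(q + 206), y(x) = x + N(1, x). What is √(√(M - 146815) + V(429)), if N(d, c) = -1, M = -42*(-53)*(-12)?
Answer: √(544195 + I*√173527) ≈ 737.7 + 0.282*I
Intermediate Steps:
M = -26712 (M = 2226*(-12) = -26712)
y(x) = -1 + x (y(x) = x - 1 = -1 + x)
V(q) = (-1 + 2*q)*(206 + q) (V(q) = ((-1 + q) + q)*(q + 206) = (-1 + 2*q)*(206 + q))
√(√(M - 146815) + V(429)) = √(√(-26712 - 146815) + (-206 + 2*429² + 411*429)) = √(√(-173527) + (-206 + 2*184041 + 176319)) = √(I*√173527 + (-206 + 368082 + 176319)) = √(I*√173527 + 544195) = √(544195 + I*√173527)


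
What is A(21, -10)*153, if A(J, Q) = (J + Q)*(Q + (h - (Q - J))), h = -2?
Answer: 31977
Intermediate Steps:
A(J, Q) = (-2 + J)*(J + Q) (A(J, Q) = (J + Q)*(Q + (-2 - (Q - J))) = (J + Q)*(Q + (-2 + (J - Q))) = (J + Q)*(Q + (-2 + J - Q)) = (J + Q)*(-2 + J) = (-2 + J)*(J + Q))
A(21, -10)*153 = (21**2 - 2*21 - 2*(-10) + 21*(-10))*153 = (441 - 42 + 20 - 210)*153 = 209*153 = 31977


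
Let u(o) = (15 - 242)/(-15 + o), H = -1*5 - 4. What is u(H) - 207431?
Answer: -4978117/24 ≈ -2.0742e+5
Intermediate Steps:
H = -9 (H = -5 - 4 = -9)
u(o) = -227/(-15 + o)
u(H) - 207431 = -227/(-15 - 9) - 207431 = -227/(-24) - 207431 = -227*(-1/24) - 207431 = 227/24 - 207431 = -4978117/24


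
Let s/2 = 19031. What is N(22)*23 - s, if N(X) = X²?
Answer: -26930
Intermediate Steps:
s = 38062 (s = 2*19031 = 38062)
N(22)*23 - s = 22²*23 - 1*38062 = 484*23 - 38062 = 11132 - 38062 = -26930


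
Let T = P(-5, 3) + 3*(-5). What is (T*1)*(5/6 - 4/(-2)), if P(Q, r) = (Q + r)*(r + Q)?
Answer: -187/6 ≈ -31.167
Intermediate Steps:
P(Q, r) = (Q + r)**2 (P(Q, r) = (Q + r)*(Q + r) = (Q + r)**2)
T = -11 (T = (-5 + 3)**2 + 3*(-5) = (-2)**2 - 15 = 4 - 15 = -11)
(T*1)*(5/6 - 4/(-2)) = (-11*1)*(5/6 - 4/(-2)) = -11*(5*(1/6) - 4*(-1/2)) = -11*(5/6 + 2) = -11*17/6 = -187/6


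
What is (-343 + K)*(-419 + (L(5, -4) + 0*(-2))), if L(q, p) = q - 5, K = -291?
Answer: 265646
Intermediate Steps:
L(q, p) = -5 + q
(-343 + K)*(-419 + (L(5, -4) + 0*(-2))) = (-343 - 291)*(-419 + ((-5 + 5) + 0*(-2))) = -634*(-419 + (0 + 0)) = -634*(-419 + 0) = -634*(-419) = 265646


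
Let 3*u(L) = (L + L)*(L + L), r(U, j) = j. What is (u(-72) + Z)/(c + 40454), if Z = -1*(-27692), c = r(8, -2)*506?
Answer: 422/481 ≈ 0.87734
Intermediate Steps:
c = -1012 (c = -2*506 = -1012)
Z = 27692
u(L) = 4*L**2/3 (u(L) = ((L + L)*(L + L))/3 = ((2*L)*(2*L))/3 = (4*L**2)/3 = 4*L**2/3)
(u(-72) + Z)/(c + 40454) = ((4/3)*(-72)**2 + 27692)/(-1012 + 40454) = ((4/3)*5184 + 27692)/39442 = (6912 + 27692)*(1/39442) = 34604*(1/39442) = 422/481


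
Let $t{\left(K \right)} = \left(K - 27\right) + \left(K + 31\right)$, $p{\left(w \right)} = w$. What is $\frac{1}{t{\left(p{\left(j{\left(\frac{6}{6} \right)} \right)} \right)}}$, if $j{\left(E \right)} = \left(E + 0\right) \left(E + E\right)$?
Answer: $\frac{1}{8} \approx 0.125$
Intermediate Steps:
$j{\left(E \right)} = 2 E^{2}$ ($j{\left(E \right)} = E 2 E = 2 E^{2}$)
$t{\left(K \right)} = 4 + 2 K$ ($t{\left(K \right)} = \left(-27 + K\right) + \left(31 + K\right) = 4 + 2 K$)
$\frac{1}{t{\left(p{\left(j{\left(\frac{6}{6} \right)} \right)} \right)}} = \frac{1}{4 + 2 \cdot 2 \left(\frac{6}{6}\right)^{2}} = \frac{1}{4 + 2 \cdot 2 \left(6 \cdot \frac{1}{6}\right)^{2}} = \frac{1}{4 + 2 \cdot 2 \cdot 1^{2}} = \frac{1}{4 + 2 \cdot 2 \cdot 1} = \frac{1}{4 + 2 \cdot 2} = \frac{1}{4 + 4} = \frac{1}{8}$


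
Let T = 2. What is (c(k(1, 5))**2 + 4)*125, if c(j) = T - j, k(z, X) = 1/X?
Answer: 905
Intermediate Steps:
c(j) = 2 - j
(c(k(1, 5))**2 + 4)*125 = ((2 - 1/5)**2 + 4)*125 = ((9/5)**2 + 4)*125 = (81/25 + 4)*125 = (181/25)*125 = 905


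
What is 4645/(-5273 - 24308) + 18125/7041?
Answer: 503450180/208279821 ≈ 2.4172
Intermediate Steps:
4645/(-5273 - 24308) + 18125/7041 = 4645/(-29581) + 18125*(1/7041) = 4645*(-1/29581) + 18125/7041 = -4645/29581 + 18125/7041 = 503450180/208279821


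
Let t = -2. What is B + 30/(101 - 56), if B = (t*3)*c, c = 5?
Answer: -88/3 ≈ -29.333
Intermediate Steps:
B = -30 (B = -2*3*5 = -6*5 = -30)
B + 30/(101 - 56) = -30 + 30/(101 - 56) = -30 + 30/45 = -30 + 30*(1/45) = -30 + 2/3 = -88/3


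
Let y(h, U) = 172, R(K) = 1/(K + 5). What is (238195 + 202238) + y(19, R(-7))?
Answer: 440605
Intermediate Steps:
R(K) = 1/(5 + K)
(238195 + 202238) + y(19, R(-7)) = (238195 + 202238) + 172 = 440433 + 172 = 440605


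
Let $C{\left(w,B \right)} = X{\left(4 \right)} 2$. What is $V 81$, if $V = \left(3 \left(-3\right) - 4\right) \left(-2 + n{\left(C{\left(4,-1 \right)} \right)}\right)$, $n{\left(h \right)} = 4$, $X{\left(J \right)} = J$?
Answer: $-2106$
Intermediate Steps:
$C{\left(w,B \right)} = 8$ ($C{\left(w,B \right)} = 4 \cdot 2 = 8$)
$V = -26$ ($V = \left(3 \left(-3\right) - 4\right) \left(-2 + 4\right) = \left(-9 - 4\right) 2 = \left(-13\right) 2 = -26$)
$V 81 = \left(-26\right) 81 = -2106$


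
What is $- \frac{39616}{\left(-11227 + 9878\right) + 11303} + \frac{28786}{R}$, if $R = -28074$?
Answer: $- \frac{116559619}{23287383} \approx -5.0053$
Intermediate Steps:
$- \frac{39616}{\left(-11227 + 9878\right) + 11303} + \frac{28786}{R} = - \frac{39616}{\left(-11227 + 9878\right) + 11303} + \frac{28786}{-28074} = - \frac{39616}{-1349 + 11303} + 28786 \left(- \frac{1}{28074}\right) = - \frac{39616}{9954} - \frac{14393}{14037} = \left(-39616\right) \frac{1}{9954} - \frac{14393}{14037} = - \frac{19808}{4977} - \frac{14393}{14037} = - \frac{116559619}{23287383}$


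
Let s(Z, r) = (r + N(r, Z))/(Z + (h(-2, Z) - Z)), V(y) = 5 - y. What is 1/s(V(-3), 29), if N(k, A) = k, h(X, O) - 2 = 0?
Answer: 1/29 ≈ 0.034483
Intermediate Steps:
h(X, O) = 2 (h(X, O) = 2 + 0 = 2)
s(Z, r) = r (s(Z, r) = (r + r)/(Z + (2 - Z)) = (2*r)/2 = (2*r)*(½) = r)
1/s(V(-3), 29) = 1/29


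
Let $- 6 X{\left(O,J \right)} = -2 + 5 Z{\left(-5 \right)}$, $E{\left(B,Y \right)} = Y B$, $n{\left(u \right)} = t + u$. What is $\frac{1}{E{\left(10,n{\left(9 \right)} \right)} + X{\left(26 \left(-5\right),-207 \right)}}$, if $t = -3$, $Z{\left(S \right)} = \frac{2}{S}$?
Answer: $\frac{3}{182} \approx 0.016484$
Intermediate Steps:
$n{\left(u \right)} = -3 + u$
$E{\left(B,Y \right)} = B Y$
$X{\left(O,J \right)} = \frac{2}{3}$ ($X{\left(O,J \right)} = - \frac{-2 + 5 \frac{2}{-5}}{6} = - \frac{-2 + 5 \cdot 2 \left(- \frac{1}{5}\right)}{6} = - \frac{-2 + 5 \left(- \frac{2}{5}\right)}{6} = - \frac{-2 - 2}{6} = \left(- \frac{1}{6}\right) \left(-4\right) = \frac{2}{3}$)
$\frac{1}{E{\left(10,n{\left(9 \right)} \right)} + X{\left(26 \left(-5\right),-207 \right)}} = \frac{1}{10 \left(-3 + 9\right) + \frac{2}{3}} = \frac{1}{10 \cdot 6 + \frac{2}{3}} = \frac{1}{60 + \frac{2}{3}} = \frac{1}{\frac{182}{3}} = \frac{3}{182}$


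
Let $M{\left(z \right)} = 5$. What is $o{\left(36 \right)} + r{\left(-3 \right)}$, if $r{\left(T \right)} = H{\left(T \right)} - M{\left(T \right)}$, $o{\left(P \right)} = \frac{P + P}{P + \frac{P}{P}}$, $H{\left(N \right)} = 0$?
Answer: $- \frac{113}{37} \approx -3.0541$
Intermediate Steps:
$o{\left(P \right)} = \frac{2 P}{1 + P}$ ($o{\left(P \right)} = \frac{2 P}{P + 1} = \frac{2 P}{1 + P}$)
$r{\left(T \right)} = -5$ ($r{\left(T \right)} = 0 - 5 = -5$)
$o{\left(36 \right)} + r{\left(-3 \right)} = 2 \cdot 36 \frac{1}{1 + 36} - 5 = 2 \cdot 36 \cdot \frac{1}{37} - 5 = \frac{72}{37} - 5 = - \frac{113}{37}$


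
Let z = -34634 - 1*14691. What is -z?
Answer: 49325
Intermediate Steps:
z = -49325 (z = -34634 - 14691 = -49325)
-z = -1*(-49325) = 49325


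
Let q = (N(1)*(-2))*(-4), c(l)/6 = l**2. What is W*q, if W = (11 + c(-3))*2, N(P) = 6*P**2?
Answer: 6240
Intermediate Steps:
c(l) = 6*l**2
W = 130 (W = (11 + 6*(-3)**2)*2 = (11 + 6*9)*2 = (11 + 54)*2 = 65*2 = 130)
q = 48 (q = ((6*1**2)*(-2))*(-4) = ((6*1)*(-2))*(-4) = (6*(-2))*(-4) = -12*(-4) = 48)
W*q = 130*48 = 6240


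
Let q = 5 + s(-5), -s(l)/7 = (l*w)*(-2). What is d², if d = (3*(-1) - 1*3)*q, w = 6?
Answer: 6200100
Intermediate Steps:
s(l) = 84*l (s(l) = -7*l*6*(-2) = -7*6*l*(-2) = -(-84)*l = 84*l)
q = -415 (q = 5 + 84*(-5) = 5 - 420 = -415)
d = 2490 (d = (3*(-1) - 1*3)*(-415) = (-3 - 3)*(-415) = -6*(-415) = 2490)
d² = 2490² = 6200100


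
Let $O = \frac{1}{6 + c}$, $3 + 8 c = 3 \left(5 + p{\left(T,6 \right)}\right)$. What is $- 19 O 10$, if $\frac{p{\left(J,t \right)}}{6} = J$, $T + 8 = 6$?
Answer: $- \frac{190}{3} \approx -63.333$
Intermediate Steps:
$T = -2$ ($T = -8 + 6 = -2$)
$p{\left(J,t \right)} = 6 J$
$c = -3$ ($c = - \frac{3}{8} + \frac{3 \left(5 + 6 \left(-2\right)\right)}{8} = - \frac{3}{8} + \frac{3 \left(5 - 12\right)}{8} = - \frac{3}{8} + \frac{3 \left(-7\right)}{8} = - \frac{3}{8} + \frac{1}{8} \left(-21\right) = - \frac{3}{8} - \frac{21}{8} = -3$)
$O = \frac{1}{3}$ ($O = \frac{1}{6 - 3} = \frac{1}{3} \approx 0.33333$)
$- 19 O 10 = \left(-19\right) \frac{1}{3} \cdot 10 = \left(- \frac{19}{3}\right) 10 = - \frac{190}{3}$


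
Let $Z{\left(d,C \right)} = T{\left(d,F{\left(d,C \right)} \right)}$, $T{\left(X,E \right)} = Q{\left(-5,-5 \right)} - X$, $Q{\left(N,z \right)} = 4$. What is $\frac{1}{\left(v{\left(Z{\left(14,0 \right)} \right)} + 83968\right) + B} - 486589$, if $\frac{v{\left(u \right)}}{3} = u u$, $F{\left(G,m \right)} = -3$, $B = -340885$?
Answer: $- \frac{124867009414}{256617} \approx -4.8659 \cdot 10^{5}$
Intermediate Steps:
$T{\left(X,E \right)} = 4 - X$
$Z{\left(d,C \right)} = 4 - d$
$v{\left(u \right)} = 3 u^{2}$ ($v{\left(u \right)} = 3 u u = 3 u^{2}$)
$\frac{1}{\left(v{\left(Z{\left(14,0 \right)} \right)} + 83968\right) + B} - 486589 = \frac{1}{\left(3 \left(4 - 14\right)^{2} + 83968\right) - 340885} - 486589 = \frac{1}{\left(3 \left(-10\right)^{2} + 83968\right) - 340885} - 486589 = \frac{1}{\left(3 \cdot 100 + 83968\right) - 340885} - 486589 = \frac{1}{\left(300 + 83968\right) - 340885} - 486589 = \frac{1}{84268 - 340885} - 486589 = \frac{1}{-256617} - 486589 = - \frac{1}{256617} - 486589 = - \frac{124867009414}{256617}$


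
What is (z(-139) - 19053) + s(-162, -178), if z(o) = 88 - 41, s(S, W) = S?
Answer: -19168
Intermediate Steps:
z(o) = 47
(z(-139) - 19053) + s(-162, -178) = (47 - 19053) - 162 = -19006 - 162 = -19168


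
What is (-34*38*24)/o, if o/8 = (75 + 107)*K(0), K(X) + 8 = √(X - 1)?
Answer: 15504/5915 + 1938*I/5915 ≈ 2.6211 + 0.32764*I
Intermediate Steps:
K(X) = -8 + √(-1 + X) (K(X) = -8 + √(X - 1) = -8 + √(-1 + X))
o = -11648 + 1456*I (o = 8*((75 + 107)*(-8 + √(-1 + 0))) = 8*(182*(-8 + √(-1))) = 8*(182*(-8 + I)) = 8*(-1456 + 182*I) = -11648 + 1456*I ≈ -11648.0 + 1456.0*I)
(-34*38*24)/o = (-34*38*24)/(-11648 + 1456*I) = (-1292*24)*((-11648 - 1456*I)/137795840) = -969*(-11648 - 1456*I)/4306120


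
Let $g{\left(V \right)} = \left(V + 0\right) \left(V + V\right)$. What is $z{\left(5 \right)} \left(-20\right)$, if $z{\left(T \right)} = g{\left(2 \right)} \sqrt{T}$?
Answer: $- 160 \sqrt{5} \approx -357.77$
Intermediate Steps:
$g{\left(V \right)} = 2 V^{2}$ ($g{\left(V \right)} = V 2 V = 2 V^{2}$)
$z{\left(T \right)} = 8 \sqrt{T}$ ($z{\left(T \right)} = 2 \cdot 2^{2} \sqrt{T} = 2 \cdot 4 \sqrt{T} = 8 \sqrt{T}$)
$z{\left(5 \right)} \left(-20\right) = 8 \sqrt{5} \left(-20\right) = - 160 \sqrt{5}$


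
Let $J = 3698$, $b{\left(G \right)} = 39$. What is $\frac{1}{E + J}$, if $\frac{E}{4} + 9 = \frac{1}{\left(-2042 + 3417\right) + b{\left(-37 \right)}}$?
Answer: $\frac{707}{2589036} \approx 0.00027307$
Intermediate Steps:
$E = - \frac{25450}{707}$ ($E = -36 + \frac{4}{\left(-2042 + 3417\right) + 39} = -36 + \frac{4}{1375 + 39} = -36 + \frac{4}{1414} = -36 + 4 \cdot \frac{1}{1414} = -36 + \frac{2}{707} = - \frac{25450}{707} \approx -35.997$)
$\frac{1}{E + J} = \frac{1}{- \frac{25450}{707} + 3698} = \frac{1}{\frac{2589036}{707}} = \frac{707}{2589036}$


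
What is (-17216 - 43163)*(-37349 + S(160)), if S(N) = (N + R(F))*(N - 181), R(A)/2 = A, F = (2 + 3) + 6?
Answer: 2485863809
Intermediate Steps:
F = 11 (F = 5 + 6 = 11)
R(A) = 2*A
S(N) = (-181 + N)*(22 + N) (S(N) = (N + 2*11)*(N - 181) = (N + 22)*(-181 + N) = (22 + N)*(-181 + N) = (-181 + N)*(22 + N))
(-17216 - 43163)*(-37349 + S(160)) = (-17216 - 43163)*(-37349 + (-3982 + 160² - 159*160)) = -60379*(-37349 + (-3982 + 25600 - 25440)) = -60379*(-37349 - 3822) = -60379*(-41171) = 2485863809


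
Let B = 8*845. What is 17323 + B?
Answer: 24083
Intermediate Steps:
B = 6760
17323 + B = 17323 + 6760 = 24083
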